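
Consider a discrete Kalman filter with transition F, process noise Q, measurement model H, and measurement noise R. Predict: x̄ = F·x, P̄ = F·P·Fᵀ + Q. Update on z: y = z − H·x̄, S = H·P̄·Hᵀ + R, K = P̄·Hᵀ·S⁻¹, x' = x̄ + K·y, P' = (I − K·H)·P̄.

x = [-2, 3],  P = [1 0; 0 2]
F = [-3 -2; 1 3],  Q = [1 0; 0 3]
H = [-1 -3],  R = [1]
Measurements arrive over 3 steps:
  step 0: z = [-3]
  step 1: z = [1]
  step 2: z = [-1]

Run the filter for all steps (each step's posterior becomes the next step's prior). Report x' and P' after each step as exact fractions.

step 0: x' = [486/127, -29/127], P' = [1557/127 -528/127; -528/127 193/127]
step 1: x' = [-34939/3285, 703/219], P' = [316673/13140 -1712/219; -1712/219 193/73]
step 2: x' = [706046/86805, -607486/260415], P' = [3597797/115740 -3504247/347220; -3504247/347220 3525707/1041660]

step 0: x̄ = F·x = [0, 7]
step 0: P̄ = F·P·Fᵀ + Q = [18 -15; -15 22]
step 0: y = z − H·x̄ = [18]
step 0: S = H·P̄·Hᵀ + R = [127]
step 0: K = P̄·Hᵀ·S⁻¹ = [27/127; -51/127]
step 0: x' = x̄ + K·y = [486/127, -29/127]
step 0: P' = (I − K·H)·P̄ = [1557/127 -528/127; -528/127 193/127]
step 1: x̄ = F·x = [-1400/127, 399/127]
step 1: P̄ = F·P·Fᵀ + Q = [8576/127 -21/127; -21/127 507/127]
step 1: y = z − H·x̄ = [-76/127]
step 1: S = H·P̄·Hᵀ + R = [13140/127]
step 1: K = P̄·Hᵀ·S⁻¹ = [-8513/13140; -25/219]
step 1: x' = x̄ + K·y = [-34939/3285, 703/219]
step 1: P' = (I − K·H)·P̄ = [316673/13140 -1712/219; -1712/219 193/73]
step 2: x̄ = F·x = [9303/365, -3304/3285]
step 2: P̄ = F·P·Fᵀ + Q = [196613/1460 -3171/1460; -3171/1460 52433/13140]
step 2: y = z − H·x̄ = [4702/219]
step 2: S = H·P̄·Hᵀ + R = [11574/73]
step 2: K = P̄·Hᵀ·S⁻¹ = [-9355/11574; -1073/17361]
step 2: x' = x̄ + K·y = [706046/86805, -607486/260415]
step 2: P' = (I − K·H)·P̄ = [3597797/115740 -3504247/347220; -3504247/347220 3525707/1041660]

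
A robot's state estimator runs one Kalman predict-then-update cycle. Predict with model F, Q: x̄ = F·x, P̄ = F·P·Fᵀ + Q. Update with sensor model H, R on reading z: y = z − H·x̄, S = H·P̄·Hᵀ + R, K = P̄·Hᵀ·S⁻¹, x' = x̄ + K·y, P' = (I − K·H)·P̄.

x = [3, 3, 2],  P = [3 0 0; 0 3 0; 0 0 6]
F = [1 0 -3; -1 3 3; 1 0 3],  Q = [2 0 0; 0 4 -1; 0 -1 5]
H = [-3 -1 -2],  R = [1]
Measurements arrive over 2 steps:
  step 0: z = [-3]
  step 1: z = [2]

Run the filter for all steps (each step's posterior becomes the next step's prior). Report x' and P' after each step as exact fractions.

step 0: x' = [-111/19, 177/19, 108/19], P' = [1067/19 -1134/19 -1032/19; -1134/19 9743/114 1781/38; -1032/19 1781/38 2209/38]
step 1: x' = [-309020/10423, 585072/10423, 160696/10423], P' = [6443798/10423 -13338161/10423 -2991267/10423; -13338161/10423 28170993/10423 5917554/10423; -2991267/10423 5917554/10423 1524791/10423]

step 0: x̄ = F·x = [-3, 12, 9]
step 0: P̄ = F·P·Fᵀ + Q = [59 -57 -51; -57 88 50; -51 50 62]
step 0: y = z − H·x̄ = [18]
step 0: S = H·P̄·Hᵀ + R = [114]
step 0: K = P̄·Hᵀ·S⁻¹ = [-3/19; -17/114; -7/38]
step 0: x' = x̄ + K·y = [-111/19, 177/19, 108/19]
step 0: P' = (I − K·H)·P̄ = [1067/19 -1134/19 -1032/19; -1134/19 9743/114 1781/38; -1032/19 1781/38 2209/38]
step 1: x̄ = F·x = [-435/19, 966/19, 213/19]
step 1: P̄ = F·P·Fᵀ + Q = [34475/38 -28616/19 -17747/38; -28616/19 54723/19 13467/19; -17747/38 13467/19 9821/38]
step 1: y = z − H·x̄ = [125/19]
step 1: S = H·P̄·Hᵀ + R = [10423/38]
step 1: K = P̄·Hᵀ·S⁻¹ = [-10699/10423; 8382/10423; 6665/10423]
step 1: x' = x̄ + K·y = [-309020/10423, 585072/10423, 160696/10423]
step 1: P' = (I − K·H)·P̄ = [6443798/10423 -13338161/10423 -2991267/10423; -13338161/10423 28170993/10423 5917554/10423; -2991267/10423 5917554/10423 1524791/10423]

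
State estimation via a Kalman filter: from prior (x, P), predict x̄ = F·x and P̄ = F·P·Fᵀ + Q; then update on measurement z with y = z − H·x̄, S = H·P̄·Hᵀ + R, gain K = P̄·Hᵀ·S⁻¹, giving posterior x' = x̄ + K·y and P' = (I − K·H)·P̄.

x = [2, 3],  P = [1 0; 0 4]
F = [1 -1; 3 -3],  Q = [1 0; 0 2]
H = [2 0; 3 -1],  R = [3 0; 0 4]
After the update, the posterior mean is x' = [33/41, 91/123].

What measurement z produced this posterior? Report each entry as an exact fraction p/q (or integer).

z = [2, 2]

x̄ = F·x = [-1, -3]
P̄ = F·P·Fᵀ + Q = [6 15; 15 47]
S = H·P̄·Hᵀ + R = [27 6; 6 15]
K = P̄·Hᵀ·S⁻¹ = [18/41 1/41; 154/123 -26/41]
x' − x̄ = [74/41, 460/123] = K·y
y = (KᵀK)⁻¹·Kᵀ·(x' − x̄) = [4, 2]
z = y + H·x̄ = [4, 2] + [-2, 0] = [2, 2]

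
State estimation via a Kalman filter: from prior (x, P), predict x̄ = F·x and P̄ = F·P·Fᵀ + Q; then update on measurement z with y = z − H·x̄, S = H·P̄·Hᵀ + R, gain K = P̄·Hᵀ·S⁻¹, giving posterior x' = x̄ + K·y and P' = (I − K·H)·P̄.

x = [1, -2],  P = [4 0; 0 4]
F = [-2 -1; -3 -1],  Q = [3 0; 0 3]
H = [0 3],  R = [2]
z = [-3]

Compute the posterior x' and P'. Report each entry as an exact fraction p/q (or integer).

x̄ = F·x = [0, -1]
P̄ = F·P·Fᵀ + Q = [23 28; 28 43]
y = z − H·x̄ = [0]
S = H·P̄·Hᵀ + R = [389]
K = P̄·Hᵀ·S⁻¹ = [84/389; 129/389]
x' = x̄ + K·y = [0, -1]
P' = (I − K·H)·P̄ = [1891/389 56/389; 56/389 86/389]

x' = [0, -1]
P' = [1891/389 56/389; 56/389 86/389]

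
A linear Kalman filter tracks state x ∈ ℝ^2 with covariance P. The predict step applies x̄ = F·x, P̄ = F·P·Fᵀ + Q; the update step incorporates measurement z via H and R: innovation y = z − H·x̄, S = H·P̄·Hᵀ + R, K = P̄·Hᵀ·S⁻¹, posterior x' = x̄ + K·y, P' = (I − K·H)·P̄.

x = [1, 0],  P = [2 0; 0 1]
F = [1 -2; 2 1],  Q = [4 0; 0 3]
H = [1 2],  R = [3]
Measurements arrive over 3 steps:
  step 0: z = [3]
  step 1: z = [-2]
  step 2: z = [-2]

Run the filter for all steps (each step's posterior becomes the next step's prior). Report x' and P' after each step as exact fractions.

step 0: x' = [41/69, 86/69], P' = [494/69 -226/69; -226/69 152/69]
step 1: x' = [-50821/13661, 12264/13661], P' = [88614/13661 -36798/13661; -36798/13661 24735/13661]
step 2: x' = [720501/2474909, -3175334/2474909], P' = [15685434/2474909 -6544176/2474909; -6544176/2474909 4448262/2474909]

step 0: x̄ = F·x = [1, 2]
step 0: P̄ = F·P·Fᵀ + Q = [10 2; 2 12]
step 0: y = z − H·x̄ = [-2]
step 0: S = H·P̄·Hᵀ + R = [69]
step 0: K = P̄·Hᵀ·S⁻¹ = [14/69; 26/69]
step 0: x' = x̄ + K·y = [41/69, 86/69]
step 0: P' = (I − K·H)·P̄ = [494/69 -226/69; -226/69 152/69]
step 1: x̄ = F·x = [-131/69, 56/23]
step 1: P̄ = F·P·Fᵀ + Q = [2282/69 454/23; 454/23 477/23]
step 1: y = z − H·x̄ = [-343/69]
step 1: S = H·P̄·Hᵀ + R = [13661/69]
step 1: K = P̄·Hᵀ·S⁻¹ = [5006/13661; 4224/13661]
step 1: x' = x̄ + K·y = [-50821/13661, 12264/13661]
step 1: P' = (I − K·H)·P̄ = [88614/13661 -36798/13661; -36798/13661 24735/13661]
step 2: x̄ = F·x = [-75349/13661, -89378/13661]
step 2: P̄ = F·P·Fᵀ + Q = [389390/13661 238152/13661; 238152/13661 272982/13661]
step 2: y = z − H·x̄ = [226783/13661]
step 2: S = H·P̄·Hᵀ + R = [2474909/13661]
step 2: K = P̄·Hᵀ·S⁻¹ = [865694/2474909; 784116/2474909]
step 2: x' = x̄ + K·y = [720501/2474909, -3175334/2474909]
step 2: P' = (I − K·H)·P̄ = [15685434/2474909 -6544176/2474909; -6544176/2474909 4448262/2474909]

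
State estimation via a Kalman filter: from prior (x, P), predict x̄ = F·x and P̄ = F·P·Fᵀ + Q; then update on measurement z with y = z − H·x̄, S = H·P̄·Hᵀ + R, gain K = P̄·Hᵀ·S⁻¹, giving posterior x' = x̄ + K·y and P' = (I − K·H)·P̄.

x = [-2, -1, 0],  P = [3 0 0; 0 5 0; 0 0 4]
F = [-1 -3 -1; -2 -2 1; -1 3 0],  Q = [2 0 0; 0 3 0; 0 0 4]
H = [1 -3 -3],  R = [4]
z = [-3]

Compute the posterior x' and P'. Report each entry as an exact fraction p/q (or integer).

x' = [3113/505, 2939/505, -1387/505]
P' = [20214/505 17252/505 -10626/505; 17252/505 19526/505 -13758/505; -10626/505 -13758/505 10384/505]

x̄ = F·x = [5, 6, -1]
P̄ = F·P·Fᵀ + Q = [54 32 -42; 32 39 -24; -42 -24 52]
y = z − H·x̄ = [7]
S = H·P̄·Hᵀ + R = [505]
K = P̄·Hᵀ·S⁻¹ = [84/505; -13/505; -126/505]
x' = x̄ + K·y = [3113/505, 2939/505, -1387/505]
P' = (I − K·H)·P̄ = [20214/505 17252/505 -10626/505; 17252/505 19526/505 -13758/505; -10626/505 -13758/505 10384/505]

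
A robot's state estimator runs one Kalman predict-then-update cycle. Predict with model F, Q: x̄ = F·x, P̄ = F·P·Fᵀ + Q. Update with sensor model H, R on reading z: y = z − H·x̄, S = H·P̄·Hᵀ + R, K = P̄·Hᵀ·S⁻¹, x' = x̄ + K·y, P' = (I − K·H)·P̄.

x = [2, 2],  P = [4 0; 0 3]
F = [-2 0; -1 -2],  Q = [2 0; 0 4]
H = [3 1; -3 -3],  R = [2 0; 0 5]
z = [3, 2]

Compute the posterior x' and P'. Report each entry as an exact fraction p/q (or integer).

x̄ = F·x = [-4, -6]
P̄ = F·P·Fᵀ + Q = [18 8; 8 20]
y = z − H·x̄ = [21, -28]
S = H·P̄·Hᵀ + R = [232 -318; -318 491]
K = P̄·Hᵀ·S⁻¹ = [2819/6394 405/3197; -1277/3197 -1374/3197]
x' = x̄ + K·y = [10943/6394, -7527/3197]
P' = (I − K·H)·P̄ = [1747/3197 -2422/3197; -2422/3197 4712/3197]

x' = [10943/6394, -7527/3197]
P' = [1747/3197 -2422/3197; -2422/3197 4712/3197]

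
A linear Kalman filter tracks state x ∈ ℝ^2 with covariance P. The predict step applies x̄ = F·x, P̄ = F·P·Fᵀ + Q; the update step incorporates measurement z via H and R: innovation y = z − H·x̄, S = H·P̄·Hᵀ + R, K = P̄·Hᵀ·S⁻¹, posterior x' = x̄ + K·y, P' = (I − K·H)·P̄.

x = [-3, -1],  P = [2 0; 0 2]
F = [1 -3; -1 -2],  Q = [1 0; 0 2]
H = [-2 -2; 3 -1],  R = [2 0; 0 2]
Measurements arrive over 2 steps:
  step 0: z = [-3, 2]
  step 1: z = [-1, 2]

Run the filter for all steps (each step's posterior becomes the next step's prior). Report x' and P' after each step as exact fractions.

step 0: x̄ = F·x = [0, 5]
step 0: P̄ = F·P·Fᵀ + Q = [21 10; 10 12]
step 0: y = z − H·x̄ = [7, 7]
step 0: S = H·P̄·Hᵀ + R = [214 -142; -142 143]
step 0: K = P̄·Hᵀ·S⁻¹ = [-670/5219 1269/5219; -1868/5219 -1198/5219]
step 0: x' = x̄ + K·y = [4193/5219, 4633/5219]
step 0: P' = (I − K·H)·P̄ = [802/5219 -132/5219; -132/5219 2000/5219]
step 1: x̄ = F·x = [-9706/5219, -13459/5219]
step 1: P̄ = F·P·Fᵀ + Q = [24813/5219 11066/5219; 11066/5219 18712/5219]
step 1: y = z − H·x̄ = [-51549/5219, 26097/5219]
step 1: S = H·P̄·Hᵀ + R = [273066/5219 -155718/5219; -155718/5219 186071/5219]
step 1: K = P̄·Hᵀ·S⁻¹ = [-333758/2544699 195791/848233; -281852/848233 -169838/848233]
step 1: x' = x̄ + K·y = [500397/848233, -252815/848233]
step 1: P' = (I − K·H)·P̄ = [377126/2544699 -14456/848233; -14456/848233 296308/848233]

step 0: x' = [4193/5219, 4633/5219], P' = [802/5219 -132/5219; -132/5219 2000/5219]
step 1: x' = [500397/848233, -252815/848233], P' = [377126/2544699 -14456/848233; -14456/848233 296308/848233]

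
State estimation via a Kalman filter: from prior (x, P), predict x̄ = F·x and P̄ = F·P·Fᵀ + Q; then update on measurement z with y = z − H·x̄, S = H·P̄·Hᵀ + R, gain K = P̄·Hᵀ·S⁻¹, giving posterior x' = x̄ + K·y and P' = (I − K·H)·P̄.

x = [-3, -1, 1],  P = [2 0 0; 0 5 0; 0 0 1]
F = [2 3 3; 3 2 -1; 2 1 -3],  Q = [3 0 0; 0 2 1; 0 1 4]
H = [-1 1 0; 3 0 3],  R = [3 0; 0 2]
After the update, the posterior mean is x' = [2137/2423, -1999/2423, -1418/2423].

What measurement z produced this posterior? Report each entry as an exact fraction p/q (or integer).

x̄ = F·x = [-6, -12, -10]
P̄ = F·P·Fᵀ + Q = [65 39 14; 39 41 26; 14 26 26]
S = H·P̄·Hᵀ + R = [31 -42; -42 1073]
K = P̄·Hᵀ·S⁻¹ = [-17944/31499 6255/31499; 10336/31499 6129/31499; 17916/31499 4224/31499]
x' − x̄ = [16675/2423, 27077/2423, 22812/2423] = K·y
y = (KᵀK)⁻¹·Kᵀ·(x' − x̄) = [5, 49]
z = y + H·x̄ = [5, 49] + [-6, -48] = [-1, 1]

z = [-1, 1]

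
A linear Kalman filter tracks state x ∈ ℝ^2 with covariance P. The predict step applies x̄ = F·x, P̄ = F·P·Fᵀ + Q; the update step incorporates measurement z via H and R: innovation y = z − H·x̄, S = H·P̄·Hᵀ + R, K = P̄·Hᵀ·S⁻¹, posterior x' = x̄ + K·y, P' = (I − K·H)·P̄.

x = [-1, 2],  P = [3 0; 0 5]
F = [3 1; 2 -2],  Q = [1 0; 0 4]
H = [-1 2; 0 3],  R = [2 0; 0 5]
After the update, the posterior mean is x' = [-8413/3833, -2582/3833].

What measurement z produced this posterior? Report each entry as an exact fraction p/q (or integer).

x̄ = F·x = [-1, -6]
P̄ = F·P·Fᵀ + Q = [33 8; 8 36]
S = H·P̄·Hᵀ + R = [147 192; 192 329]
K = P̄·Hᵀ·S⁻¹ = [-10201/11499 2264/3833; 320/11499 1196/3833]
x' − x̄ = [-4580/3833, 20416/3833] = K·y
y = (KᵀK)⁻¹·Kᵀ·(x' − x̄) = [12, 16]
z = y + H·x̄ = [12, 16] + [-11, -18] = [1, -2]

z = [1, -2]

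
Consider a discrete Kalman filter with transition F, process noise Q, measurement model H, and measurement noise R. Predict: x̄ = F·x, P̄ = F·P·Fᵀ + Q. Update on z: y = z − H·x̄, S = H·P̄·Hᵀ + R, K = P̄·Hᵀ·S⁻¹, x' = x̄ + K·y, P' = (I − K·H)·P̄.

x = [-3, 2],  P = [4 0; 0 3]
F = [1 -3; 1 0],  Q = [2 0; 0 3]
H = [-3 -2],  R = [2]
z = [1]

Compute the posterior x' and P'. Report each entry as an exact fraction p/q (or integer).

x̄ = F·x = [-9, -3]
P̄ = F·P·Fᵀ + Q = [33 4; 4 7]
y = z − H·x̄ = [-32]
S = H·P̄·Hᵀ + R = [375]
K = P̄·Hᵀ·S⁻¹ = [-107/375; -26/375]
x' = x̄ + K·y = [49/375, -293/375]
P' = (I − K·H)·P̄ = [926/375 -1282/375; -1282/375 1949/375]

x' = [49/375, -293/375]
P' = [926/375 -1282/375; -1282/375 1949/375]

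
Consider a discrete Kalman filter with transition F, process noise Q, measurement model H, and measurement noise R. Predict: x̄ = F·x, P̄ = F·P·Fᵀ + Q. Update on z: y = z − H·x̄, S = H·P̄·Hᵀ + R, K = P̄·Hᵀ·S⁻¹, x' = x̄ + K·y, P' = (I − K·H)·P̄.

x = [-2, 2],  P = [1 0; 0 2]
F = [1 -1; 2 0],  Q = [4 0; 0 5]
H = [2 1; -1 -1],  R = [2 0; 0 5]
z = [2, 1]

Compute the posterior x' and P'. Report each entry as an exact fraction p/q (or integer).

x' = [323/334, -136/167]
P' = [483/334 -344/167; -344/167 694/167]

x̄ = F·x = [-4, -4]
P̄ = F·P·Fᵀ + Q = [7 2; 2 9]
y = z − H·x̄ = [14, -7]
S = H·P̄·Hᵀ + R = [47 -29; -29 25]
K = P̄·Hᵀ·S⁻¹ = [139/334 41/334; 3/167 -70/167]
x' = x̄ + K·y = [323/334, -136/167]
P' = (I − K·H)·P̄ = [483/334 -344/167; -344/167 694/167]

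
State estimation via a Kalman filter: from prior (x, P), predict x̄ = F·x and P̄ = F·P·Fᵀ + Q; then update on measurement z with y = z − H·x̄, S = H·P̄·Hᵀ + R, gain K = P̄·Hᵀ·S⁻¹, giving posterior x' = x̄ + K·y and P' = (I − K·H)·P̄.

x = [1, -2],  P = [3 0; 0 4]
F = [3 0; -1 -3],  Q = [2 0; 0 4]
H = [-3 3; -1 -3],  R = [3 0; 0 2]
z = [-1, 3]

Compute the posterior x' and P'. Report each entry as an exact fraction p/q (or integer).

x̄ = F·x = [3, 5]
P̄ = F·P·Fᵀ + Q = [29 -9; -9 43]
y = z − H·x̄ = [-7, 21]
S = H·P̄·Hᵀ + R = [813 -354; -354 364]
K = P̄·Hᵀ·S⁻¹ = [-3517/14218 -6997/28436; 596/7109 -1764/7109]
x' = x̄ + K·y = [-12391/28436, -5671/7109]
P' = (I − K·H)·P̄ = [4387/14218 435/7109; 435/7109 1031/7109]

x' = [-12391/28436, -5671/7109]
P' = [4387/14218 435/7109; 435/7109 1031/7109]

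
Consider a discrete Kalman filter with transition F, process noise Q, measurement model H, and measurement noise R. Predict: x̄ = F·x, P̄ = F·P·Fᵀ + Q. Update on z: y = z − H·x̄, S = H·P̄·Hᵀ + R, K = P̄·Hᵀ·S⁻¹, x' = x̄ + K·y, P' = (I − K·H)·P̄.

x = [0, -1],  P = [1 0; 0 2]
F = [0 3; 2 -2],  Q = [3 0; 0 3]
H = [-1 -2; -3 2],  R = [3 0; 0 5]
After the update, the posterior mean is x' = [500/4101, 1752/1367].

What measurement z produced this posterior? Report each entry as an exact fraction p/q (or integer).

z = [-3, 2]

x̄ = F·x = [-3, 2]
P̄ = F·P·Fᵀ + Q = [21 -12; -12 15]
S = H·P̄·Hᵀ + R = [36 -45; -45 398]
K = P̄·Hᵀ·S⁻¹ = [-907/4101 -333/1367; -466/1367 174/1367]
x' − x̄ = [12803/4101, -982/1367] = K·y
y = (KᵀK)⁻¹·Kᵀ·(x' − x̄) = [-2, -11]
z = y + H·x̄ = [-2, -11] + [-1, 13] = [-3, 2]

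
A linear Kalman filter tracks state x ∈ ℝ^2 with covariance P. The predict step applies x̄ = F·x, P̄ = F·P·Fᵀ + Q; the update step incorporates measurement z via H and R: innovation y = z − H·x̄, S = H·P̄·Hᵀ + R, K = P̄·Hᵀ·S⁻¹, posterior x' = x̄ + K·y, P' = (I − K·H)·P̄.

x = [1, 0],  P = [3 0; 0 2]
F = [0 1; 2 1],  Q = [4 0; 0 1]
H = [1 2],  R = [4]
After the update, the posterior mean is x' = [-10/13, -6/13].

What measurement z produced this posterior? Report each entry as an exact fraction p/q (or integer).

x̄ = F·x = [0, 2]
P̄ = F·P·Fᵀ + Q = [6 2; 2 15]
S = H·P̄·Hᵀ + R = [78]
K = P̄·Hᵀ·S⁻¹ = [5/39; 16/39]
x' − x̄ = [-10/13, -32/13] = K·y
y = (KᵀK)⁻¹·Kᵀ·(x' − x̄) = [-6]
z = y + H·x̄ = [-6] + [4] = [-2]

z = [-2]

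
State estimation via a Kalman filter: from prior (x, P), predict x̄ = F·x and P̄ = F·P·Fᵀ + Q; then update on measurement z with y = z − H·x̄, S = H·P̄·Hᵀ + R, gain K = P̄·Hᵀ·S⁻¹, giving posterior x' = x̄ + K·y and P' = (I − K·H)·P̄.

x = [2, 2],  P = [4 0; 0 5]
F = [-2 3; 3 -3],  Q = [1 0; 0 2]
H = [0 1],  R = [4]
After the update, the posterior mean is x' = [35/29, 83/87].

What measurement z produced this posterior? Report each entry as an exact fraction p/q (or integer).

z = [1]

x̄ = F·x = [2, 0]
P̄ = F·P·Fᵀ + Q = [62 -69; -69 83]
S = H·P̄·Hᵀ + R = [87]
K = P̄·Hᵀ·S⁻¹ = [-23/29; 83/87]
x' − x̄ = [-23/29, 83/87] = K·y
y = (KᵀK)⁻¹·Kᵀ·(x' − x̄) = [1]
z = y + H·x̄ = [1] + [0] = [1]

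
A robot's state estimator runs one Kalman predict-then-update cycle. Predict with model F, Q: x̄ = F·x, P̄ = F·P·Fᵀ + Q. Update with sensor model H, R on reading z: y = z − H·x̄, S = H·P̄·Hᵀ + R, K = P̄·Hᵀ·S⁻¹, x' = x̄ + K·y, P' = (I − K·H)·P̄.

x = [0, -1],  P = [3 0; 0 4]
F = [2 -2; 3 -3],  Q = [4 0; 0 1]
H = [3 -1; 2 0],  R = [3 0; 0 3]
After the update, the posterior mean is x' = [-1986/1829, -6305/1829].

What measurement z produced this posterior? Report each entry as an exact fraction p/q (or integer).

x̄ = F·x = [2, 3]
P̄ = F·P·Fᵀ + Q = [32 42; 42 64]
S = H·P̄·Hᵀ + R = [103 108; 108 131]
K = P̄·Hᵀ·S⁻¹ = [162/1829 760/1829; -950/1829 1956/1829]
x' − x̄ = [-5644/1829, -11792/1829] = K·y
y = (KᵀK)⁻¹·Kᵀ·(x' − x̄) = [-2, -7]
z = y + H·x̄ = [-2, -7] + [3, 4] = [1, -3]

z = [1, -3]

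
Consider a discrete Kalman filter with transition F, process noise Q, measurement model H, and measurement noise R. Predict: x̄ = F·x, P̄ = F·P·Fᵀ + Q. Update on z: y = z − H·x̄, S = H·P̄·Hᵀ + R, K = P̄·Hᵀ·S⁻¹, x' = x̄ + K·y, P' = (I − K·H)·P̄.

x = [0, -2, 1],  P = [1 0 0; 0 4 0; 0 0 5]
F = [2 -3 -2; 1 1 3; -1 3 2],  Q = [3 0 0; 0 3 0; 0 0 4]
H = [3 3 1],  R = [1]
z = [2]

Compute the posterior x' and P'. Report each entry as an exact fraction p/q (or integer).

x' = [1037/284, -109/71, -613/142]
P' = [17771/284 -3060/71 -8291/142; -3060/71 2163/71 2711/71; -8291/142 2711/71 4306/71]

x̄ = F·x = [4, 1, -4]
P̄ = F·P·Fᵀ + Q = [63 -40 -58; -40 53 41; -58 41 61]
y = z − H·x̄ = [-9]
S = H·P̄·Hᵀ + R = [284]
K = P̄·Hᵀ·S⁻¹ = [11/284; 20/71; 5/142]
x' = x̄ + K·y = [1037/284, -109/71, -613/142]
P' = (I − K·H)·P̄ = [17771/284 -3060/71 -8291/142; -3060/71 2163/71 2711/71; -8291/142 2711/71 4306/71]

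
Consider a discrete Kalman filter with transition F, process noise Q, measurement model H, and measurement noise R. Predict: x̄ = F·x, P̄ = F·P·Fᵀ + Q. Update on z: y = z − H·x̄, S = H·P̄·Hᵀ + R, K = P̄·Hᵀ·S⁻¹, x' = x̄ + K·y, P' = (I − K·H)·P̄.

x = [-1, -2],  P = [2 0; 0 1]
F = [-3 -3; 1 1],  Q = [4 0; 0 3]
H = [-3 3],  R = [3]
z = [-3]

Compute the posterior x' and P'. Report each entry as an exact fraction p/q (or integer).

x' = [87/83, -3/166]
P' = [173/83 153/83; 153/83 321/166]

x̄ = F·x = [9, -3]
P̄ = F·P·Fᵀ + Q = [31 -9; -9 6]
y = z − H·x̄ = [33]
S = H·P̄·Hᵀ + R = [498]
K = P̄·Hᵀ·S⁻¹ = [-20/83; 15/166]
x' = x̄ + K·y = [87/83, -3/166]
P' = (I − K·H)·P̄ = [173/83 153/83; 153/83 321/166]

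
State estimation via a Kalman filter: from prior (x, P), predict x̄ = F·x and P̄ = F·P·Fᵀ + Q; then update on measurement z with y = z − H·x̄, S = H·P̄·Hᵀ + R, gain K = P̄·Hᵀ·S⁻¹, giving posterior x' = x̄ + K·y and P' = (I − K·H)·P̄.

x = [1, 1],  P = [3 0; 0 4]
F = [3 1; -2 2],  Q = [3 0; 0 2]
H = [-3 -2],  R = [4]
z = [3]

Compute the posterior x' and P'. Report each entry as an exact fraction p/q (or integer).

x̄ = F·x = [4, 0]
P̄ = F·P·Fᵀ + Q = [34 -10; -10 30]
y = z − H·x̄ = [15]
S = H·P̄·Hᵀ + R = [310]
K = P̄·Hᵀ·S⁻¹ = [-41/155; -3/31]
x' = x̄ + K·y = [1/31, -45/31]
P' = (I − K·H)·P̄ = [1908/155 -556/31; -556/31 840/31]

x' = [1/31, -45/31]
P' = [1908/155 -556/31; -556/31 840/31]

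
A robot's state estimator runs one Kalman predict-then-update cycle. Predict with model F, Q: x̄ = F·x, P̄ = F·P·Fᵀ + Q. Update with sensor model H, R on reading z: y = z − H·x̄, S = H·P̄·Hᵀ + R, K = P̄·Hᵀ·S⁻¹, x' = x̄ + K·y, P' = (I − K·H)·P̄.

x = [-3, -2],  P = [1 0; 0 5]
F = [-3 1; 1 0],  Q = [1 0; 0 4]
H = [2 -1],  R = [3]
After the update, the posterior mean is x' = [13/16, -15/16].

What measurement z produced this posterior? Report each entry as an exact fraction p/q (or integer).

z = [2]

x̄ = F·x = [7, -3]
P̄ = F·P·Fᵀ + Q = [15 -3; -3 5]
S = H·P̄·Hᵀ + R = [80]
K = P̄·Hᵀ·S⁻¹ = [33/80; -11/80]
x' − x̄ = [-99/16, 33/16] = K·y
y = (KᵀK)⁻¹·Kᵀ·(x' − x̄) = [-15]
z = y + H·x̄ = [-15] + [17] = [2]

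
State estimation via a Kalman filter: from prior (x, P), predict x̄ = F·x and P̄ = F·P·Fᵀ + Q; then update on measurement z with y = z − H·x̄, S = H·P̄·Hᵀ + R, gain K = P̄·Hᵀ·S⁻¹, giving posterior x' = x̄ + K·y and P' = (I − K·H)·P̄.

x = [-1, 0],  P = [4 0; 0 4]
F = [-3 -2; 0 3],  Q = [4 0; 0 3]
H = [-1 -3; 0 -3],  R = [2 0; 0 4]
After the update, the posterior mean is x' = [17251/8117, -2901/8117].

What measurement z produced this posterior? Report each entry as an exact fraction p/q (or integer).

x̄ = F·x = [3, 0]
P̄ = F·P·Fᵀ + Q = [56 -24; -24 39]
S = H·P̄·Hᵀ + R = [265 279; 279 355]
K = P̄·Hᵀ·S⁻¹ = [-7204/8117 7308/8117; -186/8117 -2529/8117]
x' − x̄ = [-7100/8117, -2901/8117] = K·y
y = (KᵀK)⁻¹·Kᵀ·(x' − x̄) = [2, 1]
z = y + H·x̄ = [2, 1] + [-3, 0] = [-1, 1]

z = [-1, 1]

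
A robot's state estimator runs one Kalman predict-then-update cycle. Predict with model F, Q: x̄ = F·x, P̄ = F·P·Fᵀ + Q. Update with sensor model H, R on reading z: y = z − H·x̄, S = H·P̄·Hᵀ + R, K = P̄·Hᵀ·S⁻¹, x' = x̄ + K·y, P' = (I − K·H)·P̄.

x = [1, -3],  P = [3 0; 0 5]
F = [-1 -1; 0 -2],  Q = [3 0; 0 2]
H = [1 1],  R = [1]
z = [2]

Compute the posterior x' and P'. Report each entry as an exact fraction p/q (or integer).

x̄ = F·x = [2, 6]
P̄ = F·P·Fᵀ + Q = [11 10; 10 22]
y = z − H·x̄ = [-6]
S = H·P̄·Hᵀ + R = [54]
K = P̄·Hᵀ·S⁻¹ = [7/18; 16/27]
x' = x̄ + K·y = [-1/3, 22/9]
P' = (I − K·H)·P̄ = [17/6 -22/9; -22/9 82/27]

x' = [-1/3, 22/9]
P' = [17/6 -22/9; -22/9 82/27]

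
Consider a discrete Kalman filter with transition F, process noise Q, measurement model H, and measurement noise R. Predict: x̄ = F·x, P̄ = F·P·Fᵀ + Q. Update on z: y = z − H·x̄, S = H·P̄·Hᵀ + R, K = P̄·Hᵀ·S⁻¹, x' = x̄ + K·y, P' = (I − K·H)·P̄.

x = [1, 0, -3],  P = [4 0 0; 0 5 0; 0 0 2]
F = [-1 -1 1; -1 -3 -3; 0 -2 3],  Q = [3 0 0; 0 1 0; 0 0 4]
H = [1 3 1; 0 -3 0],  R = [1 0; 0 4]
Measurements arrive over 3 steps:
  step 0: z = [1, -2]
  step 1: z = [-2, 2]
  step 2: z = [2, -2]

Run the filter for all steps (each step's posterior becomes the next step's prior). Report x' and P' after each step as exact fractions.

step 0: x' = [-53390/52247, 50634/52247, -55219/52247], P' = [201745/52247 -18952/52247 -129178/52247; -18952/52247 21708/52247 -45256/52247; -129178/52247 -45256/52247 298118/52247]
step 1: x' = [305535988/297189663, -179046866/297189663, -388240955/297189663], P' = [1030906027/297189663 -130906664/297189663 -525347678/297189663; -130906664/297189663 128034892/297189663 -248165816/297189663; -525347678/297189663 -248165816/297189663 1426029514/297189663]
step 2: x' = [-1010279475274/1421006962209, 952953371702/1421006962209, 1250152355371/1421006962209], P' = [4915695004495/1421006962209 -609416839184/1421006962209 -2554387588114/1421006962209; -609416839184/1421006962209 609738848596/1421006962209 -1194656647240/1421006962209; -2554387588114/1421006962209 -1194656647240/1421006962209 6887498175034/1421006962209]

step 0: x̄ = F·x = [-4, 8, -9]
step 0: P̄ = F·P·Fᵀ + Q = [14 13 16; 13 68 12; 16 12 42]
step 0: y = z − H·x̄ = [-10, 22]
step 0: S = H·P̄·Hᵀ + R = [851 -687; -687 616]
step 0: K = P̄·Hᵀ·S⁻¹ = [15711/52247 14214/52247; 916/52247 -16281/52247; 33172/52247 33942/52247]
step 0: x' = x̄ + K·y = [-53390/52247, 50634/52247, -55219/52247]
step 0: P' = (I − K·H)·P̄ = [201745/52247 -18952/52247 -129178/52247; -18952/52247 21708/52247 -45256/52247; -129178/52247 -45256/52247 298118/52247]
step 1: x̄ = F·x = [-52463/52247, 5165/4019, -266925/52247]
step 1: P̄ = F·P·Fᵀ + Q = [989276/52247 -73973/4019 1513680/52247; -73973/4019 109926/4019 -159032/4019; 1513680/52247 -159032/4019 3521954/52247]
step 1: y = z − H·x̄ = [13459/52247, 23533/4019]
step 1: S = H·P̄·Hᵀ + R = [2277789/52247 -290319/4019; -290319/4019 1005410/4019]
step 1: K = P̄·Hᵀ·S⁻¹ = [112838357/297189663 32726666/99063221; 5032196/297189663 -32008723/99063221; 156184388/297189663 62041454/99063221]
step 1: x' = x̄ + K·y = [305535988/297189663, -179046866/297189663, -388240955/297189663]
step 1: P' = (I − K·H)·P̄ = [1030906027/297189663 -130906664/297189663 -525347678/297189663; -130906664/297189663 128034892/297189663 -248165816/297189663; -525347678/297189663 -248165816/297189663 1426029514/297189663]
step 2: x̄ = F·x = [-514730077/297189663, 1396327475/297189663, -806629133/297189663]
step 2: P̄ = F·P·Fᵀ + Q = [4761753082/297189663 -4437399851/297189663 7089217112/297189663; -4437399851/297189663 6910164604/297189663 -10007329120/297189663; 7089217112/297189663 -10007329120/297189663 17513153638/297189663]
step 2: y = z − H·x̄ = [-757747963/99063221, 1198201033/99063221]
step 2: S = H·P̄·Hᵀ + R = [4091212739/99063221 -6285764841/99063221; -6285764841/99063221 21126746696/99063221]
step 2: K = P̄·Hᵀ·S⁻¹ = [177685632943/473668987403 152354209796/473668987403; 8381019788/473668987403 -152434712149/473668987403; 249713548400/473668987403 298664161810/473668987403]
step 2: x' = x̄ + K·y = [-1010279475274/1421006962209, 952953371702/1421006962209, 1250152355371/1421006962209]
step 2: P' = (I − K·H)·P̄ = [4915695004495/1421006962209 -609416839184/1421006962209 -2554387588114/1421006962209; -609416839184/1421006962209 609738848596/1421006962209 -1194656647240/1421006962209; -2554387588114/1421006962209 -1194656647240/1421006962209 6887498175034/1421006962209]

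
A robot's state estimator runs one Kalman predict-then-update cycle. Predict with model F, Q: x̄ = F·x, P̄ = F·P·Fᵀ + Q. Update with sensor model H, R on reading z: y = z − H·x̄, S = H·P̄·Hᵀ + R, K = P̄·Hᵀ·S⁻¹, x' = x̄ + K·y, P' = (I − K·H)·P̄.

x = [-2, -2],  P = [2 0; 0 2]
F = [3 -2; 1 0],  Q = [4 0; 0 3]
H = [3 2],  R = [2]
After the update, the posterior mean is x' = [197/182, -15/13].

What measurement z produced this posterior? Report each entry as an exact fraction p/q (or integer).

z = [1]

x̄ = F·x = [-2, -2]
P̄ = F·P·Fᵀ + Q = [30 6; 6 5]
S = H·P̄·Hᵀ + R = [364]
K = P̄·Hᵀ·S⁻¹ = [51/182; 1/13]
x' − x̄ = [561/182, 11/13] = K·y
y = (KᵀK)⁻¹·Kᵀ·(x' − x̄) = [11]
z = y + H·x̄ = [11] + [-10] = [1]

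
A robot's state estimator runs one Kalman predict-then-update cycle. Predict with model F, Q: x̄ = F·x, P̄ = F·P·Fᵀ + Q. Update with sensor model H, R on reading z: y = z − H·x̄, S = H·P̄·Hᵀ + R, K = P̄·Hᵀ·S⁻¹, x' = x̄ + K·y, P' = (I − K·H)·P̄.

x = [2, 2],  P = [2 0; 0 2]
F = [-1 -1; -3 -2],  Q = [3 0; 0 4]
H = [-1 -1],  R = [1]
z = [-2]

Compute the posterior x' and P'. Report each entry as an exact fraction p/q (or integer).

x' = [20/29, 30/29]
P' = [117/58 -50/29; -50/29 70/29]

x̄ = F·x = [-4, -10]
P̄ = F·P·Fᵀ + Q = [7 10; 10 30]
y = z − H·x̄ = [-16]
S = H·P̄·Hᵀ + R = [58]
K = P̄·Hᵀ·S⁻¹ = [-17/58; -20/29]
x' = x̄ + K·y = [20/29, 30/29]
P' = (I − K·H)·P̄ = [117/58 -50/29; -50/29 70/29]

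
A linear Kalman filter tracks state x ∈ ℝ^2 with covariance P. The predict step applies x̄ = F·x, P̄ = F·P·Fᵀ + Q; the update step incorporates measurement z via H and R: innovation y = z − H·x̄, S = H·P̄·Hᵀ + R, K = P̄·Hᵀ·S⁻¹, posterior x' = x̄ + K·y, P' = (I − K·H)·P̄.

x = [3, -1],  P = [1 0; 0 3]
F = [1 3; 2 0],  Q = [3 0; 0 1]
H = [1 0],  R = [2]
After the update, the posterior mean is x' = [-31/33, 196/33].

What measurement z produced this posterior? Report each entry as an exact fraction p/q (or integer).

z = [-1]

x̄ = F·x = [0, 6]
P̄ = F·P·Fᵀ + Q = [31 2; 2 5]
S = H·P̄·Hᵀ + R = [33]
K = P̄·Hᵀ·S⁻¹ = [31/33; 2/33]
x' − x̄ = [-31/33, -2/33] = K·y
y = (KᵀK)⁻¹·Kᵀ·(x' − x̄) = [-1]
z = y + H·x̄ = [-1] + [0] = [-1]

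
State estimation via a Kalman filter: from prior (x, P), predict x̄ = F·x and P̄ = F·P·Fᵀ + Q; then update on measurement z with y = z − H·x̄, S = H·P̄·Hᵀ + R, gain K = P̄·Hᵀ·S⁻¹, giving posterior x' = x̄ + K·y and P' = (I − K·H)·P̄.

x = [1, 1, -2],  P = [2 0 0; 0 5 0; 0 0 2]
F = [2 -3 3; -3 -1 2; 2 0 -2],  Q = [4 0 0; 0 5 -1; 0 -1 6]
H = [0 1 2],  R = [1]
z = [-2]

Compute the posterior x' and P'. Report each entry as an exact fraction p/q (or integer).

x̄ = F·x = [-7, -8, 6]
P̄ = F·P·Fᵀ + Q = [75 15 -4; 15 36 -21; -4 -21 22]
y = z − H·x̄ = [-6]
S = H·P̄·Hᵀ + R = [41]
K = P̄·Hᵀ·S⁻¹ = [7/41; -6/41; 23/41]
x' = x̄ + K·y = [-329/41, -292/41, 108/41]
P' = (I − K·H)·P̄ = [3026/41 657/41 -325/41; 657/41 1440/41 -723/41; -325/41 -723/41 373/41]

x' = [-329/41, -292/41, 108/41]
P' = [3026/41 657/41 -325/41; 657/41 1440/41 -723/41; -325/41 -723/41 373/41]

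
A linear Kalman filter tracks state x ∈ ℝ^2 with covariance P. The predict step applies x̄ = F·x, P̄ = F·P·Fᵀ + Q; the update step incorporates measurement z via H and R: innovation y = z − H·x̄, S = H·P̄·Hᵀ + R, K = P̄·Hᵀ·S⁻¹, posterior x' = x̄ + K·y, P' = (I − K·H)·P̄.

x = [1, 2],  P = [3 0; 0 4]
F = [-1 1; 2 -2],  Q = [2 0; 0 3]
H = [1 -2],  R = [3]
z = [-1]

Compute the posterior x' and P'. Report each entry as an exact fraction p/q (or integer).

x̄ = F·x = [1, -2]
P̄ = F·P·Fᵀ + Q = [9 -14; -14 31]
y = z − H·x̄ = [-6]
S = H·P̄·Hᵀ + R = [192]
K = P̄·Hᵀ·S⁻¹ = [37/192; -19/48]
x' = x̄ + K·y = [-5/32, 3/8]
P' = (I − K·H)·P̄ = [359/192 31/48; 31/48 11/12]

x' = [-5/32, 3/8]
P' = [359/192 31/48; 31/48 11/12]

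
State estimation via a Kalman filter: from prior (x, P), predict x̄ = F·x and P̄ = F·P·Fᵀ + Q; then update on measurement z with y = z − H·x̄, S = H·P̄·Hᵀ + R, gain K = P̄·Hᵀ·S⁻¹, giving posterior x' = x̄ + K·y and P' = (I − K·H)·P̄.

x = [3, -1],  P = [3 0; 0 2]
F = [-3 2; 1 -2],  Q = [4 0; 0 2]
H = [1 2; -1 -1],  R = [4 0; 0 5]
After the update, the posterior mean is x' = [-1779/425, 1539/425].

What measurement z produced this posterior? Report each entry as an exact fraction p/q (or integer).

x̄ = F·x = [-11, 5]
P̄ = F·P·Fᵀ + Q = [39 -17; -17 13]
S = H·P̄·Hᵀ + R = [27 -14; -14 23]
K = P̄·Hᵀ·S⁻¹ = [-193/425 -524/425; 263/425 234/425]
x' − x̄ = [2896/425, -586/425] = K·y
y = (KᵀK)⁻¹·Kᵀ·(x' − x̄) = [4, -7]
z = y + H·x̄ = [4, -7] + [-1, 6] = [3, -1]

z = [3, -1]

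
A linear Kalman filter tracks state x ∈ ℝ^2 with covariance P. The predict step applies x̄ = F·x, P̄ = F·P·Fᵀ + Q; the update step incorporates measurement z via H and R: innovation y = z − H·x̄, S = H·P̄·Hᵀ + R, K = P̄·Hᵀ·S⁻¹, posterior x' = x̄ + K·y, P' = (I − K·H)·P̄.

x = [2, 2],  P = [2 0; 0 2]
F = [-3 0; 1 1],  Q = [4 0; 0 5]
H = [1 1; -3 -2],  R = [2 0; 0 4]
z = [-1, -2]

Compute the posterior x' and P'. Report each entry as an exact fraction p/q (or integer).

x̄ = F·x = [-6, 4]
P̄ = F·P·Fᵀ + Q = [22 -6; -6 9]
y = z − H·x̄ = [1, -12]
S = H·P̄·Hᵀ + R = [21 -54; -54 166]
K = P̄·Hᵀ·S⁻¹ = [-26/57 -9/19; 83/95 27/95]
x' = x̄ + K·y = [-44/57, 139/95]
P' = (I − K·H)·P̄ = [212/57 -88/19; -88/19 606/95]

x' = [-44/57, 139/95]
P' = [212/57 -88/19; -88/19 606/95]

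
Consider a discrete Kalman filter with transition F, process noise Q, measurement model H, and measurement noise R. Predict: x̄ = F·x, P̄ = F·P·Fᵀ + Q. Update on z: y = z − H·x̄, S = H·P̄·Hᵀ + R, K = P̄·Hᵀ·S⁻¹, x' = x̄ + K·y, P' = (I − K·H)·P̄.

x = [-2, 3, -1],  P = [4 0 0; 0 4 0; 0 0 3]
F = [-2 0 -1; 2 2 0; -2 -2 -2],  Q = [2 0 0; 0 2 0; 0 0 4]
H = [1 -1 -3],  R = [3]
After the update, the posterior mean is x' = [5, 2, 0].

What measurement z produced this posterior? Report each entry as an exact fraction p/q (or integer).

x̄ = F·x = [5, 2, 0]
P̄ = F·P·Fᵀ + Q = [21 -16 22; -16 34 -32; 22 -32 48]
S = H·P̄·Hᵀ + R = [198]
K = P̄·Hᵀ·S⁻¹ = [-29/198; 23/99; -5/11]
x' − x̄ = [0, 0, 0] = K·y
y = (KᵀK)⁻¹·Kᵀ·(x' − x̄) = [0]
z = y + H·x̄ = [0] + [3] = [3]

z = [3]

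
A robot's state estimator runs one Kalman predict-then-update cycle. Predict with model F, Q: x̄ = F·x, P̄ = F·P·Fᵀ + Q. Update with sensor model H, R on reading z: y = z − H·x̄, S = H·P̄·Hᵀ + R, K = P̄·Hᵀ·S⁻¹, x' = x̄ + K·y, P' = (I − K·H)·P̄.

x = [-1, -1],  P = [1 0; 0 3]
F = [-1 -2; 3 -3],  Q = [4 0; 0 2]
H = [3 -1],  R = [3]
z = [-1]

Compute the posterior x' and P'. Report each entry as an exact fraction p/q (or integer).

x̄ = F·x = [3, 0]
P̄ = F·P·Fᵀ + Q = [17 15; 15 38]
y = z − H·x̄ = [-10]
S = H·P̄·Hᵀ + R = [104]
K = P̄·Hᵀ·S⁻¹ = [9/26; 7/104]
x' = x̄ + K·y = [-6/13, -35/52]
P' = (I − K·H)·P̄ = [59/13 327/26; 327/26 3903/104]

x' = [-6/13, -35/52]
P' = [59/13 327/26; 327/26 3903/104]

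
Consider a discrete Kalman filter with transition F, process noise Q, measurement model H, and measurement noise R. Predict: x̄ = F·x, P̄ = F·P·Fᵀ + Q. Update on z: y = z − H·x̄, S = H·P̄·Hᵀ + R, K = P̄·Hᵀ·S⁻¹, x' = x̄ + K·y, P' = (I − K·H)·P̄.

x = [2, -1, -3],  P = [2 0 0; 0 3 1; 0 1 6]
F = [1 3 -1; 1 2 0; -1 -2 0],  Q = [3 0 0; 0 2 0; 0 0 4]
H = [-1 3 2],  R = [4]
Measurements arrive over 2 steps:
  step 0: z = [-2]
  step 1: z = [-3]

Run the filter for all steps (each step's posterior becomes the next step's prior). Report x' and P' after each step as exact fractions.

step 0: x̄ = F·x = [2, 0, 0]
step 0: P̄ = F·P·Fᵀ + Q = [32 18 -18; 18 16 -14; -18 -14 18]
step 0: y = z − H·x̄ = [0]
step 0: S = H·P̄·Hᵀ + R = [48]
step 0: K = P̄·Hᵀ·S⁻¹ = [-7/24; 1/24; 1/4]
step 0: x' = x̄ + K·y = [2, 0, 0]
step 0: P' = (I − K·H)·P̄ = [335/12 223/12 -29/2; 223/12 191/12 -29/2; -29/2 -29/2 15]
step 1: x̄ = F·x = [2, 2, -2]
step 1: P̄ = F·P·Fᵀ + Q = [1250/3 1559/6 -1559/6; 1559/6 2015/12 -1991/12; -1559/6 -1991/12 2039/12]
step 1: y = z − H·x̄ = [-3]
step 1: S = H·P̄·Hᵀ + R = [1211/12]
step 1: K = P̄·Hᵀ·S⁻¹ = [-1882/1211; -1055/1211; 1223/1211]
step 1: x' = x̄ + K·y = [8068/1211, 5587/1211, -6091/1211]
step 1: P' = (I − K·H)·P̄ = [209423/1211 149199/1211 -122851/1211; 149199/1211 110595/1211 -93403/1211; -122851/1211 -93403/1211 81125/1211]

step 0: x' = [2, 0, 0], P' = [335/12 223/12 -29/2; 223/12 191/12 -29/2; -29/2 -29/2 15]
step 1: x' = [8068/1211, 5587/1211, -6091/1211], P' = [209423/1211 149199/1211 -122851/1211; 149199/1211 110595/1211 -93403/1211; -122851/1211 -93403/1211 81125/1211]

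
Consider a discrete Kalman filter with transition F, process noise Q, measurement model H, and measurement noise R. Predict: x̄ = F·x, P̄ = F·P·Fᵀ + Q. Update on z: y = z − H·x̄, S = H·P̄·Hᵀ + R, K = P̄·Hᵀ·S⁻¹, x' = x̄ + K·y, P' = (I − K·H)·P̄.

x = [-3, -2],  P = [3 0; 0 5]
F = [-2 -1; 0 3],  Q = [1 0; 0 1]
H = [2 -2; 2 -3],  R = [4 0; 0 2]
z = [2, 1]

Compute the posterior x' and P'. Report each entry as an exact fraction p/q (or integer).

x̄ = F·x = [8, -6]
P̄ = F·P·Fᵀ + Q = [18 -15; -15 46]
y = z − H·x̄ = [-26, -33]
S = H·P̄·Hᵀ + R = [380 498; 498 668]
K = P̄·Hᵀ·S⁻¹ = [1875/2918 -522/1459; 542/1459 -771/1459]
x' = x̄ + K·y = [4523/1459, 2597/1459]
P' = (I − K·H)·P̄ = [6669/1459 4794/1459; 4794/1459 3710/1459]

x' = [4523/1459, 2597/1459]
P' = [6669/1459 4794/1459; 4794/1459 3710/1459]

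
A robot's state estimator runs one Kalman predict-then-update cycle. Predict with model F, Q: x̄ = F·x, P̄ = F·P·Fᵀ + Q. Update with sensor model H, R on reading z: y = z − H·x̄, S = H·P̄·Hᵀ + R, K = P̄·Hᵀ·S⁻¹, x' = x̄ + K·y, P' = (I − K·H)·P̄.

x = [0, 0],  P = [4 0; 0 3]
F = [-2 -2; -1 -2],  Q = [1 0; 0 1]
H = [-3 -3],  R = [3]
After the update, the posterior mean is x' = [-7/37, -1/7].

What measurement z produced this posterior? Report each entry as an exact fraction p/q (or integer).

z = [1]

x̄ = F·x = [0, 0]
P̄ = F·P·Fᵀ + Q = [29 20; 20 17]
S = H·P̄·Hᵀ + R = [777]
K = P̄·Hᵀ·S⁻¹ = [-7/37; -1/7]
x' − x̄ = [-7/37, -1/7] = K·y
y = (KᵀK)⁻¹·Kᵀ·(x' − x̄) = [1]
z = y + H·x̄ = [1] + [0] = [1]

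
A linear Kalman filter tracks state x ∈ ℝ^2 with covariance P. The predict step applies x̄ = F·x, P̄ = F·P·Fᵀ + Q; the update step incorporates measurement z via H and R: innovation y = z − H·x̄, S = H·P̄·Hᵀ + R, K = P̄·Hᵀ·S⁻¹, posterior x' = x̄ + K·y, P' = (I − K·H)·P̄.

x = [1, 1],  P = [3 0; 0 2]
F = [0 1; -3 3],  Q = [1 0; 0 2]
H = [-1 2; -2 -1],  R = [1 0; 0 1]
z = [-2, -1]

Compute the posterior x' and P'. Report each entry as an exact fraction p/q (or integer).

x̄ = F·x = [1, 0]
P̄ = F·P·Fᵀ + Q = [3 6; 6 47]
y = z − H·x̄ = [-1, 1]
S = H·P̄·Hᵀ + R = [168 -106; -106 84]
K = P̄·Hᵀ·S⁻¹ = [-129/719 -531/1438; 569/1438 -146/719]
x' = x̄ + K·y = [1165/1438, -861/1438]
P' = (I − K·H)·P̄ = [132/719 3/1438; 3/1438 143/719]

x' = [1165/1438, -861/1438]
P' = [132/719 3/1438; 3/1438 143/719]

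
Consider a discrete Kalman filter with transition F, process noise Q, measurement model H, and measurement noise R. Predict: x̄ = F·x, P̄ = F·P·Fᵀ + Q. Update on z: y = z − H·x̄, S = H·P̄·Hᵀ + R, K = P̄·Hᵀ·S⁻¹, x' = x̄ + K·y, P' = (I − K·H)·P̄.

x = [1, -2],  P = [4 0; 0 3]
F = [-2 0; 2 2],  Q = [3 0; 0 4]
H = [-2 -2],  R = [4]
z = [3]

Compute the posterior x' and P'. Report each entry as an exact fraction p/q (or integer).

x' = [-13/8, 0]
P' = [371/20 -92/5; -92/5 96/5]

x̄ = F·x = [-2, -2]
P̄ = F·P·Fᵀ + Q = [19 -16; -16 32]
y = z − H·x̄ = [-5]
S = H·P̄·Hᵀ + R = [80]
K = P̄·Hᵀ·S⁻¹ = [-3/40; -2/5]
x' = x̄ + K·y = [-13/8, 0]
P' = (I − K·H)·P̄ = [371/20 -92/5; -92/5 96/5]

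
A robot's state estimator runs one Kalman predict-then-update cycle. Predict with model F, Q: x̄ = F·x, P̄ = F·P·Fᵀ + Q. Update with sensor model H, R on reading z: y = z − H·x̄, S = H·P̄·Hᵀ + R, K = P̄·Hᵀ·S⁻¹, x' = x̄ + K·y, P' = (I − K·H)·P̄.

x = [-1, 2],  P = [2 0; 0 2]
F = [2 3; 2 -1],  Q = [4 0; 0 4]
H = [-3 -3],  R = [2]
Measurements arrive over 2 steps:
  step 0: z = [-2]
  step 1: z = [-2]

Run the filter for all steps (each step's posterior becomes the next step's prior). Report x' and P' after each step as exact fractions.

step 0: x̄ = F·x = [4, -4]
step 0: P̄ = F·P·Fᵀ + Q = [30 2; 2 14]
step 0: y = z − H·x̄ = [-2]
step 0: S = H·P̄·Hᵀ + R = [434]
step 0: K = P̄·Hᵀ·S⁻¹ = [-48/217; -24/217]
step 0: x' = x̄ + K·y = [964/217, -820/217]
step 0: P' = (I − K·H)·P̄ = [1902/217 -1870/217; -1870/217 1886/217]
step 1: x̄ = F·x = [-76/31, 2748/217]
step 1: P̄ = F·P·Fᵀ + Q = [430/31 -790/31; -790/31 17842/217]
step 1: y = z − H·x̄ = [6214/217]
step 1: S = H·P̄·Hᵀ + R = [88562/217]
step 1: K = P̄·Hᵀ·S⁻¹ = [3780/44281; -18468/44281]
step 1: x' = x̄ + K·y = [-316/44281, 31908/44281]
step 1: P' = (I − K·H)·P̄ = [482530/44281 -485050/44281; -485050/44281 497362/44281]

step 0: x' = [964/217, -820/217], P' = [1902/217 -1870/217; -1870/217 1886/217]
step 1: x' = [-316/44281, 31908/44281], P' = [482530/44281 -485050/44281; -485050/44281 497362/44281]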